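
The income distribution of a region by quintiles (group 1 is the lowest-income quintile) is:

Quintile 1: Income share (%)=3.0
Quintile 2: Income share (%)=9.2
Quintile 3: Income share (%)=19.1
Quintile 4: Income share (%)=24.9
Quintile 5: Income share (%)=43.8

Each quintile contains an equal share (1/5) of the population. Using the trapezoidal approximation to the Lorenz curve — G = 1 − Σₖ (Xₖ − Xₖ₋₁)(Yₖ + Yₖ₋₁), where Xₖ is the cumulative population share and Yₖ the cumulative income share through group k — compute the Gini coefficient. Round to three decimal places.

0.389

Cumulative income shares Yₖ: 0.0300, 0.1220, 0.3130, 0.5620, 1.0000
Σ (Xₖ−Xₖ₋₁)(Yₖ+Yₖ₋₁) = (1/5)(0.0300+0.0000) + (1/5)(0.1220+0.0300) + (1/5)(0.3130+0.1220) + (1/5)(0.5620+0.3130) + (1/5)(1.0000+0.5620)
  = 0.0060 + 0.0304 + 0.0870 + 0.1750 + 0.3124 = 0.6108
G = 1 − 0.6108 = 0.3892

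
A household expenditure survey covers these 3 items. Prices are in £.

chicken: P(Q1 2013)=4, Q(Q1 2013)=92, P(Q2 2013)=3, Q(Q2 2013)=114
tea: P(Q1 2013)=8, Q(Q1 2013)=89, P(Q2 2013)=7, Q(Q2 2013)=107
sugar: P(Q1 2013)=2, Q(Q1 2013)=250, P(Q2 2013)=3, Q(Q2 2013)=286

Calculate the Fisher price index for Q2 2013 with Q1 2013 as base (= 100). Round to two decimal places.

Laspeyres component (base-period weights):
ΣP(Q2 2013)Q(Q1 2013) = 3×92 + 7×89 + 3×250 = 276 + 623 + 750 = 1649
ΣP(Q1 2013)Q(Q1 2013) = 4×92 + 8×89 + 2×250 = 368 + 712 + 500 = 1580
L = 1649 / 1580 × 100 = 104.3671
Paasche component (current-period weights):
ΣP(Q2 2013)Q(Q2 2013) = 3×114 + 7×107 + 3×286 = 342 + 749 + 858 = 1949
ΣP(Q1 2013)Q(Q2 2013) = 4×114 + 8×107 + 2×286 = 456 + 856 + 572 = 1884
P = 1949 / 1884 × 100 = 103.4501
Fisher = √(L × P) = √(104.3671 × 103.4501) = 103.9076

103.91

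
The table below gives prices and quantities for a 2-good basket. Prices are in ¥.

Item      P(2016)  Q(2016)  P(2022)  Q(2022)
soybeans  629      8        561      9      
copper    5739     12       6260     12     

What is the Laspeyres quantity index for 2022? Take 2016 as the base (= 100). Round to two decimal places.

Laspeyres quantity index uses base-period prices as weights.
ΣP(2016)·Q(2022) = 629×9 + 5739×12 = 5661 + 68868 = 74529
ΣP(2016)·Q(2016) = 629×8 + 5739×12 = 5032 + 68868 = 73900
Index = 74529 / 73900 × 100 = 100.8512

100.85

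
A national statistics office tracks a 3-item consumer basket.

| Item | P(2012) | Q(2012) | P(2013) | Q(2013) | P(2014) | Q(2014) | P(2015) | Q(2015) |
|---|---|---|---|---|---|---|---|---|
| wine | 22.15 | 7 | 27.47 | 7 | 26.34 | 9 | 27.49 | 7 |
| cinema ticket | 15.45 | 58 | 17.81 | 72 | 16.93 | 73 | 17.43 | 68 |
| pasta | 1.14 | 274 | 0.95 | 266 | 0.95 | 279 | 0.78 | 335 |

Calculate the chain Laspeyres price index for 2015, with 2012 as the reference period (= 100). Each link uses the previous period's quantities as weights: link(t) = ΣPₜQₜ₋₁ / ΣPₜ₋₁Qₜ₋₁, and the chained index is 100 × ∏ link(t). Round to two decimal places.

104.42

Link 2012→2013:
ΣP(2013)Q(2012) = 27.47×7 + 17.81×58 + 0.95×274 = 192.29 + 1032.98 + 260.3 = 1485.57
ΣP(2012)Q(2012) = 22.15×7 + 15.45×58 + 1.14×274 = 155.05 + 896.1 + 312.36 = 1363.51
link = 1485.57/1363.51 = 1.089519
Link 2013→2014:
ΣP(2014)Q(2013) = 26.34×7 + 16.93×72 + 0.95×266 = 184.38 + 1218.96 + 252.7 = 1656.04
ΣP(2013)Q(2013) = 27.47×7 + 17.81×72 + 0.95×266 = 192.29 + 1282.32 + 252.7 = 1727.31
link = 1656.04/1727.31 = 0.958739
Link 2014→2015:
ΣP(2015)Q(2014) = 27.49×9 + 17.43×73 + 0.78×279 = 247.41 + 1272.39 + 217.62 = 1737.42
ΣP(2014)Q(2014) = 26.34×9 + 16.93×73 + 0.95×279 = 237.06 + 1235.89 + 265.05 = 1738
link = 1737.42/1738 = 0.999666
Chained index = 100 × 1.089519 × 0.958739 × 0.999666 = 104.4216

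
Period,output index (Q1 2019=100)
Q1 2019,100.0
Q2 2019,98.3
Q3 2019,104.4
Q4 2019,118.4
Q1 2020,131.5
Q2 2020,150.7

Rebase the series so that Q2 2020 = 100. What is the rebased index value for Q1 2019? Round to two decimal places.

Rebased(Q1 2019) = 100.0 / 150.7 × 100 = 66.3570

66.36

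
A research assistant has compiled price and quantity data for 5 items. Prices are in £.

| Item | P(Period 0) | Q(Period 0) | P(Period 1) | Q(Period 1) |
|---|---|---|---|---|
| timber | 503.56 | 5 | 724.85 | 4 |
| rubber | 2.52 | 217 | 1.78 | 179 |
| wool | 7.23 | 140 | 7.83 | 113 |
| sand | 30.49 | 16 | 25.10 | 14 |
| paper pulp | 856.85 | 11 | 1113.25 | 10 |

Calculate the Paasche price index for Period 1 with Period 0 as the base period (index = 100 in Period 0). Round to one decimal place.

127.0

Paasche price index uses current-period quantities as weights.
ΣP(Period 1)·Q(Period 1) = 724.85×4 + 1.78×179 + 7.83×113 + 25.10×14 + 1113.25×10 = 2899.4 + 318.62 + 884.79 + 351.4 + 11132.5 = 15586.71
ΣP(Period 0)·Q(Period 1) = 503.56×4 + 2.52×179 + 7.23×113 + 30.49×14 + 856.85×10 = 2014.24 + 451.08 + 816.99 + 426.86 + 8568.5 = 12277.67
Index = 15586.71 / 12277.67 × 100 = 126.9517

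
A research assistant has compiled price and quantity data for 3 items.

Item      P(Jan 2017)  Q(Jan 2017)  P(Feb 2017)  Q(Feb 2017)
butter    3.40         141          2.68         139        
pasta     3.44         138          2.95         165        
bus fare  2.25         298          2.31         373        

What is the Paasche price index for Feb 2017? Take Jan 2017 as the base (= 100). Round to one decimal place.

91.6

Paasche price index uses current-period quantities as weights.
ΣP(Feb 2017)·Q(Feb 2017) = 2.68×139 + 2.95×165 + 2.31×373 = 372.52 + 486.75 + 861.63 = 1720.9
ΣP(Jan 2017)·Q(Feb 2017) = 3.40×139 + 3.44×165 + 2.25×373 = 472.6 + 567.6 + 839.25 = 1879.45
Index = 1720.9 / 1879.45 × 100 = 91.5640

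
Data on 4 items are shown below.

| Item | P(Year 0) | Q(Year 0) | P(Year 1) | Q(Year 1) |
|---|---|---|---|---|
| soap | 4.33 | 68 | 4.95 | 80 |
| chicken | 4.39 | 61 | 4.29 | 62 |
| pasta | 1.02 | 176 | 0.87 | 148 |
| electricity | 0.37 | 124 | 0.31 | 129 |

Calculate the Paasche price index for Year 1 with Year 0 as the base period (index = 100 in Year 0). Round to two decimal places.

Paasche price index uses current-period quantities as weights.
ΣP(Year 1)·Q(Year 1) = 4.95×80 + 4.29×62 + 0.87×148 + 0.31×129 = 396 + 265.98 + 128.76 + 39.99 = 830.73
ΣP(Year 0)·Q(Year 1) = 4.33×80 + 4.39×62 + 1.02×148 + 0.37×129 = 346.4 + 272.18 + 150.96 + 47.73 = 817.27
Index = 830.73 / 817.27 × 100 = 101.6469

101.65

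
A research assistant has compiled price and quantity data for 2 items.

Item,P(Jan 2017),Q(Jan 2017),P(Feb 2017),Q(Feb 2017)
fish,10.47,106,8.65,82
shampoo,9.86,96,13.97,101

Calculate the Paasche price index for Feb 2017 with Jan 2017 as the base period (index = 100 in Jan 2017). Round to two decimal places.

Paasche price index uses current-period quantities as weights.
ΣP(Feb 2017)·Q(Feb 2017) = 8.65×82 + 13.97×101 = 709.3 + 1410.97 = 2120.27
ΣP(Jan 2017)·Q(Feb 2017) = 10.47×82 + 9.86×101 = 858.54 + 995.86 = 1854.4
Index = 2120.27 / 1854.4 × 100 = 114.3373

114.34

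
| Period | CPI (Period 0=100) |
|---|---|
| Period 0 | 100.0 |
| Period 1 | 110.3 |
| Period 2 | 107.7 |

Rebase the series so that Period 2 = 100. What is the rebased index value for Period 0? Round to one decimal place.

Rebased(Period 0) = 100.0 / 107.7 × 100 = 92.8505

92.9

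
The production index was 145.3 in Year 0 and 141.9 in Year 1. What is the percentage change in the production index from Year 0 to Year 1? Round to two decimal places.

Change = (141.9 − 145.3) / 145.3 × 100
       = -3.4 / 145.3 × 100 = -2.3400%

-2.34%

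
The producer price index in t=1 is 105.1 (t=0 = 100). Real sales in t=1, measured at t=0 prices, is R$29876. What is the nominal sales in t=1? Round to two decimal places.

Nominal = Real × (Index/100) = 29876 × (105.1/100)
        = 29876 × 1.051 = 31399.6760

31399.68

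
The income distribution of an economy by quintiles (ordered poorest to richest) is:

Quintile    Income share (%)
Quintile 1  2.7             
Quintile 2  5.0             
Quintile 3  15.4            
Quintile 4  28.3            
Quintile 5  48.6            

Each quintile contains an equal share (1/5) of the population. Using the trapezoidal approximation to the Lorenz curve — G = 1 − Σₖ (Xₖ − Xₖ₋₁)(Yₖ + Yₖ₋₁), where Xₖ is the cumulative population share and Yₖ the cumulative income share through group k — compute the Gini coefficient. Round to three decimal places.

Cumulative income shares Yₖ: 0.0270, 0.0770, 0.2310, 0.5140, 1.0000
Σ (Xₖ−Xₖ₋₁)(Yₖ+Yₖ₋₁) = (1/5)(0.0270+0.0000) + (1/5)(0.0770+0.0270) + (1/5)(0.2310+0.0770) + (1/5)(0.5140+0.2310) + (1/5)(1.0000+0.5140)
  = 0.0054 + 0.0208 + 0.0616 + 0.1490 + 0.3028 = 0.5396
G = 1 − 0.5396 = 0.4604

0.460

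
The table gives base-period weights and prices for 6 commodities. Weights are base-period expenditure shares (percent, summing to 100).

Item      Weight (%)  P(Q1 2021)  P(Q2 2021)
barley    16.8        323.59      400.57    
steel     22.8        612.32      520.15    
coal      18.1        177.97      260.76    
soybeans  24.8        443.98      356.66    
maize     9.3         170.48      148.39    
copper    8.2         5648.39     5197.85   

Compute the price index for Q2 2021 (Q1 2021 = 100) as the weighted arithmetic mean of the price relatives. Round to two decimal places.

barley: 16.8 × (400.57/323.59) = 16.8 × 1.237894 = 20.7966
steel: 22.8 × (520.15/612.32) = 22.8 × 0.849474 = 19.3680
coal: 18.1 × (260.76/177.97) = 18.1 × 1.465191 = 26.5200
soybeans: 24.8 × (356.66/443.98) = 24.8 × 0.803324 = 19.9224
maize: 9.3 × (148.39/170.48) = 9.3 × 0.870425 = 8.0949
copper: 8.2 × (5197.85/5648.39) = 8.2 × 0.920236 = 7.5459
Index = Σ wᵢ·(p₁ᵢ/p₀ᵢ) = 20.7966 + 19.3680 + 26.5200 + 19.9224 + 8.0949 + 7.5459 = 102.2479

102.25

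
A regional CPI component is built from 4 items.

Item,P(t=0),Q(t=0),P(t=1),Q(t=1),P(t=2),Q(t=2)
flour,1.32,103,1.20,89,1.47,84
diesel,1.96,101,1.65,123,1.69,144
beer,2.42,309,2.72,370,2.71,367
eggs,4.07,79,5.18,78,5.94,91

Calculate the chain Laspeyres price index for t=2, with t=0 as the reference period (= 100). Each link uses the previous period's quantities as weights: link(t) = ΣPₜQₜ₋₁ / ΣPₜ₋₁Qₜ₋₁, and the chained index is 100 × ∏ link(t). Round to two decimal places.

Link t=0→t=1:
ΣP(t=1)Q(t=0) = 1.20×103 + 1.65×101 + 2.72×309 + 5.18×79 = 123.6 + 166.65 + 840.48 + 409.22 = 1539.95
ΣP(t=0)Q(t=0) = 1.32×103 + 1.96×101 + 2.42×309 + 4.07×79 = 135.96 + 197.96 + 747.78 + 321.53 = 1403.23
link = 1539.95/1403.23 = 1.097432
Link t=1→t=2:
ΣP(t=2)Q(t=1) = 1.47×89 + 1.69×123 + 2.71×370 + 5.94×78 = 130.83 + 207.87 + 1002.7 + 463.32 = 1804.72
ΣP(t=1)Q(t=1) = 1.20×89 + 1.65×123 + 2.72×370 + 5.18×78 = 106.8 + 202.95 + 1006.4 + 404.04 = 1720.19
link = 1804.72/1720.19 = 1.049140
Chained index = 100 × 1.097432 × 1.049140 = 115.1360

115.14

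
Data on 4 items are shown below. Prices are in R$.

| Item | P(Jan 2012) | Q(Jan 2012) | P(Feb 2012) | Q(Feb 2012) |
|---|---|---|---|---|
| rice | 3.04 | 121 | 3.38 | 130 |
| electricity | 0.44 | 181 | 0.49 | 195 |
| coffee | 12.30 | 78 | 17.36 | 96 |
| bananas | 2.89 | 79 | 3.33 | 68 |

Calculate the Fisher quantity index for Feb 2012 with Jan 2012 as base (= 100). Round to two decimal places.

Laspeyres component (base-period weights):
ΣP(Jan 2012)Q(Feb 2012) = 3.04×130 + 0.44×195 + 12.30×96 + 2.89×68 = 395.2 + 85.8 + 1180.8 + 196.52 = 1858.32
ΣP(Jan 2012)Q(Jan 2012) = 3.04×121 + 0.44×181 + 12.30×78 + 2.89×79 = 367.84 + 79.64 + 959.4 + 228.31 = 1635.19
L = 1858.32 / 1635.19 × 100 = 113.6455
Paasche component (current-period weights):
ΣP(Feb 2012)Q(Feb 2012) = 3.38×130 + 0.49×195 + 17.36×96 + 3.33×68 = 439.4 + 95.55 + 1666.56 + 226.44 = 2427.95
ΣP(Feb 2012)Q(Jan 2012) = 3.38×121 + 0.49×181 + 17.36×78 + 3.33×79 = 408.98 + 88.69 + 1354.08 + 263.07 = 2114.82
P = 2427.95 / 2114.82 × 100 = 114.8065
Fisher = √(L × P) = √(113.6455 × 114.8065) = 114.2245

114.22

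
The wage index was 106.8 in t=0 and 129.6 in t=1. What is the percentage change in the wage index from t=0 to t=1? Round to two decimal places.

21.35%

Change = (129.6 − 106.8) / 106.8 × 100
       = 22.8 / 106.8 × 100 = 21.3483%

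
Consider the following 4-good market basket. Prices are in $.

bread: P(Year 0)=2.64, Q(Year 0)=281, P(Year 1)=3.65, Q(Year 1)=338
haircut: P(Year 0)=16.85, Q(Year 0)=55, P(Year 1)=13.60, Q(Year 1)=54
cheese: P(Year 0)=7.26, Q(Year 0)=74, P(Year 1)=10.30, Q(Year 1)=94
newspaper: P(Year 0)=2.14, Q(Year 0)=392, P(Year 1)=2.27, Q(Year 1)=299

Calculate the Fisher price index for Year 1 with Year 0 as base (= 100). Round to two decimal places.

Laspeyres component (base-period weights):
ΣP(Year 1)Q(Year 0) = 3.65×281 + 13.60×55 + 10.30×74 + 2.27×392 = 1025.65 + 748 + 762.2 + 889.84 = 3425.69
ΣP(Year 0)Q(Year 0) = 2.64×281 + 16.85×55 + 7.26×74 + 2.14×392 = 741.84 + 926.75 + 537.24 + 838.88 = 3044.71
L = 3425.69 / 3044.71 × 100 = 112.5129
Paasche component (current-period weights):
ΣP(Year 1)Q(Year 1) = 3.65×338 + 13.60×54 + 10.30×94 + 2.27×299 = 1233.7 + 734.4 + 968.2 + 678.73 = 3615.03
ΣP(Year 0)Q(Year 1) = 2.64×338 + 16.85×54 + 7.26×94 + 2.14×299 = 892.32 + 909.9 + 682.44 + 639.86 = 3124.52
P = 3615.03 / 3124.52 × 100 = 115.6987
Fisher = √(L × P) = √(112.5129 × 115.6987) = 114.0947

114.09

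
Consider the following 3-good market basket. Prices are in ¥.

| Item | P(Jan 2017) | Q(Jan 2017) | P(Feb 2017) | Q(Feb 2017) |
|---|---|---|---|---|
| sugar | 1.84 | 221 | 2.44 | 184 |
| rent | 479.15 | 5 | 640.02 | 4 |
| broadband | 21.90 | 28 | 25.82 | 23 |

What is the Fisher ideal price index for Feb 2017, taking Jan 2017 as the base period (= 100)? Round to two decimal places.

Laspeyres component (base-period weights):
ΣP(Feb 2017)Q(Jan 2017) = 2.44×221 + 640.02×5 + 25.82×28 = 539.24 + 3200.1 + 722.96 = 4462.3
ΣP(Jan 2017)Q(Jan 2017) = 1.84×221 + 479.15×5 + 21.90×28 = 406.64 + 2395.75 + 613.2 = 3415.59
L = 4462.3 / 3415.59 × 100 = 130.6451
Paasche component (current-period weights):
ΣP(Feb 2017)Q(Feb 2017) = 2.44×184 + 640.02×4 + 25.82×23 = 448.96 + 2560.08 + 593.86 = 3602.9
ΣP(Jan 2017)Q(Feb 2017) = 1.84×184 + 479.15×4 + 21.90×23 = 338.56 + 1916.6 + 503.7 = 2758.86
P = 3602.9 / 2758.86 × 100 = 130.5938
Fisher = √(L × P) = √(130.6451 × 130.5938) = 130.6194

130.62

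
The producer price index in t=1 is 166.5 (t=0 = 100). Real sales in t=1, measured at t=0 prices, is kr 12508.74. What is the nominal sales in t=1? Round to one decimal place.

Nominal = Real × (Index/100) = 12508.74 × (166.5/100)
        = 12508.74 × 1.665 = 20827.0521

20827.1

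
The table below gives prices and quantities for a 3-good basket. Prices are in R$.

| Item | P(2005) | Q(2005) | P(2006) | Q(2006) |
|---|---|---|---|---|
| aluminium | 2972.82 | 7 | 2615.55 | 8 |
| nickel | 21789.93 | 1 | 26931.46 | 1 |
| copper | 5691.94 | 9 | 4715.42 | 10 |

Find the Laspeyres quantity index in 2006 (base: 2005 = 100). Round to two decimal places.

109.23

Laspeyres quantity index uses base-period prices as weights.
ΣP(2005)·Q(2006) = 2972.82×8 + 21789.93×1 + 5691.94×10 = 23782.56 + 21789.93 + 56919.4 = 102491.89
ΣP(2005)·Q(2005) = 2972.82×7 + 21789.93×1 + 5691.94×9 = 20809.74 + 21789.93 + 51227.46 = 93827.13
Index = 102491.89 / 93827.13 × 100 = 109.2348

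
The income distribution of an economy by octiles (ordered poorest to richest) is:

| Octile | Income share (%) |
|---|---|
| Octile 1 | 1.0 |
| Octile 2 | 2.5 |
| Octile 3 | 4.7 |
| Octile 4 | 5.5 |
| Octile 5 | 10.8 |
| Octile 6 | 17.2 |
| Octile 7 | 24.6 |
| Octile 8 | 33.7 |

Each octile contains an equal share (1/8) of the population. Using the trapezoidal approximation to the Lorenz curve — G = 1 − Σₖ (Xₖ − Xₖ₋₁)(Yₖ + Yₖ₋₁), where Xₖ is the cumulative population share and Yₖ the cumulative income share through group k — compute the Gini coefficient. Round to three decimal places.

Cumulative income shares Yₖ: 0.0100, 0.0350, 0.0820, 0.1370, 0.2450, 0.4170, 0.6630, 1.0000
Σ (Xₖ−Xₖ₋₁)(Yₖ+Yₖ₋₁) = (1/8)(0.0100+0.0000) + (1/8)(0.0350+0.0100) + (1/8)(0.0820+0.0350) + (1/8)(0.1370+0.0820) + (1/8)(0.2450+0.1370) + (1/8)(0.4170+0.2450) + (1/8)(0.6630+0.4170) + (1/8)(1.0000+0.6630)
  = 0.0013 + 0.0056 + 0.0146 + 0.0274 + 0.0478 + 0.0828 + 0.1350 + 0.2079 = 0.5222
G = 1 − 0.5222 = 0.4778

0.478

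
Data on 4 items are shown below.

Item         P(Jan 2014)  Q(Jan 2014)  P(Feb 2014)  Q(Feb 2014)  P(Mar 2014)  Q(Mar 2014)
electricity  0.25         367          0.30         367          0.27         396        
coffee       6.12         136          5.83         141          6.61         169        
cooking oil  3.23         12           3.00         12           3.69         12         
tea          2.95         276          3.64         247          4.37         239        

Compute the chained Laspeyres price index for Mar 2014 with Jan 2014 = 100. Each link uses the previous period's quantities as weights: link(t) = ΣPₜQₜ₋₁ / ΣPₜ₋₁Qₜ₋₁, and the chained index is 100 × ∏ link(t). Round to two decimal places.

126.22

Link Jan 2014→Feb 2014:
ΣP(Feb 2014)Q(Jan 2014) = 0.30×367 + 5.83×136 + 3.00×12 + 3.64×276 = 110.1 + 792.88 + 36 + 1004.64 = 1943.62
ΣP(Jan 2014)Q(Jan 2014) = 0.25×367 + 6.12×136 + 3.23×12 + 2.95×276 = 91.75 + 832.32 + 38.76 + 814.2 = 1777.03
link = 1943.62/1777.03 = 1.093746
Link Feb 2014→Mar 2014:
ΣP(Mar 2014)Q(Feb 2014) = 0.27×367 + 6.61×141 + 3.69×12 + 4.37×247 = 99.09 + 932.01 + 44.28 + 1079.39 = 2154.77
ΣP(Feb 2014)Q(Feb 2014) = 0.30×367 + 5.83×141 + 3.00×12 + 3.64×247 = 110.1 + 822.03 + 36 + 899.08 = 1867.21
link = 2154.77/1867.21 = 1.154005
Chained index = 100 × 1.093746 × 1.154005 = 126.2189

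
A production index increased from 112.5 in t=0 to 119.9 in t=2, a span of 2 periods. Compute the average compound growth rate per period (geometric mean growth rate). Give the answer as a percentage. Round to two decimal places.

Growth factor = (119.9/112.5)^(1/2) = (1.065778)^(1/2) = 1.032365
Growth rate = 1.032365 − 1 = 0.032365 = 3.2365%

3.24%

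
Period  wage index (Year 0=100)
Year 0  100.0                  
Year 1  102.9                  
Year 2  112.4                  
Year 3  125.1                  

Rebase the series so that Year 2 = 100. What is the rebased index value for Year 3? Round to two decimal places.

111.30

Rebased(Year 3) = 125.1 / 112.4 × 100 = 111.2989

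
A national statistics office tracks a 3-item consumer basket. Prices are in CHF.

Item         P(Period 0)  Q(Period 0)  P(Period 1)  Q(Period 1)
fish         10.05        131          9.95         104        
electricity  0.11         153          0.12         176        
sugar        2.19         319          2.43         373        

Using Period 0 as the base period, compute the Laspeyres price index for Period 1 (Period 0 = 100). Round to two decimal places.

103.20

Laspeyres price index uses base-period quantities as weights.
ΣP(Period 1)·Q(Period 0) = 9.95×131 + 0.12×153 + 2.43×319 = 1303.45 + 18.36 + 775.17 = 2096.98
ΣP(Period 0)·Q(Period 0) = 10.05×131 + 0.11×153 + 2.19×319 = 1316.55 + 16.83 + 698.61 = 2031.99
Index = 2096.98 / 2031.99 × 100 = 103.1983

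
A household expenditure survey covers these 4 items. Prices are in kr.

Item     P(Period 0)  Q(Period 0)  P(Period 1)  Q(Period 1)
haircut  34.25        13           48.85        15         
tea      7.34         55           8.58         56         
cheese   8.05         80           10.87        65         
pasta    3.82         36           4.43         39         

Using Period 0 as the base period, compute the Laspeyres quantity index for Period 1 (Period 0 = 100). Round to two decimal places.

Laspeyres quantity index uses base-period prices as weights.
ΣP(Period 0)·Q(Period 1) = 34.25×15 + 7.34×56 + 8.05×65 + 3.82×39 = 513.75 + 411.04 + 523.25 + 148.98 = 1597.02
ΣP(Period 0)·Q(Period 0) = 34.25×13 + 7.34×55 + 8.05×80 + 3.82×36 = 445.25 + 403.7 + 644 + 137.52 = 1630.47
Index = 1597.02 / 1630.47 × 100 = 97.9484

97.95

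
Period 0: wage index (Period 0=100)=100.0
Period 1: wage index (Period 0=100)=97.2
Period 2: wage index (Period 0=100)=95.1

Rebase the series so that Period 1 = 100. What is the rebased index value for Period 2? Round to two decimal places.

Rebased(Period 2) = 95.1 / 97.2 × 100 = 97.8395

97.84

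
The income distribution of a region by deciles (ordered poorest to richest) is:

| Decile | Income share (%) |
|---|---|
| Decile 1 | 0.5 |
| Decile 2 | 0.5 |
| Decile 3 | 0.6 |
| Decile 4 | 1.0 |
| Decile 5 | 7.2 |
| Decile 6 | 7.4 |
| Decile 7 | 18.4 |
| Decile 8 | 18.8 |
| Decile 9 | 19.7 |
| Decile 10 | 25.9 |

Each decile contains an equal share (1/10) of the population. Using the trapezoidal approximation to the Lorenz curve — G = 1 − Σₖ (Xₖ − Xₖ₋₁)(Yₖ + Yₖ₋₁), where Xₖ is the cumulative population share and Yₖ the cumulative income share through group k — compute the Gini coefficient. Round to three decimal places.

0.506

Cumulative income shares Yₖ: 0.0050, 0.0100, 0.0160, 0.0260, 0.0980, 0.1720, 0.3560, 0.5440, 0.7410, 1.0000
Σ (Xₖ−Xₖ₋₁)(Yₖ+Yₖ₋₁) = (1/10)(0.0050+0.0000) + (1/10)(0.0100+0.0050) + (1/10)(0.0160+0.0100) + (1/10)(0.0260+0.0160) + (1/10)(0.0980+0.0260) + (1/10)(0.1720+0.0980) + (1/10)(0.3560+0.1720) + (1/10)(0.5440+0.3560) + (1/10)(0.7410+0.5440) + (1/10)(1.0000+0.7410)
  = 0.0005 + 0.0015 + 0.0026 + 0.0042 + 0.0124 + 0.0270 + 0.0528 + 0.0900 + 0.1285 + 0.1741 = 0.4936
G = 1 − 0.4936 = 0.5064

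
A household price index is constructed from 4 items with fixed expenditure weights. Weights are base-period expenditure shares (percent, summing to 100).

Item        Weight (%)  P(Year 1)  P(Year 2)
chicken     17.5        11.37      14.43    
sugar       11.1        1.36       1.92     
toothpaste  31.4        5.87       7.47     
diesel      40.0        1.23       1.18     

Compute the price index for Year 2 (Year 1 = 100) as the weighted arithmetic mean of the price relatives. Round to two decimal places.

chicken: 17.5 × (14.43/11.37) = 17.5 × 1.269129 = 22.2098
sugar: 11.1 × (1.92/1.36) = 11.1 × 1.411765 = 15.6706
toothpaste: 31.4 × (7.47/5.87) = 31.4 × 1.272572 = 39.9588
diesel: 40.0 × (1.18/1.23) = 40.0 × 0.959350 = 38.3740
Index = Σ wᵢ·(p₁ᵢ/p₀ᵢ) = 22.2098 + 15.6706 + 39.9588 + 38.3740 = 116.2131

116.21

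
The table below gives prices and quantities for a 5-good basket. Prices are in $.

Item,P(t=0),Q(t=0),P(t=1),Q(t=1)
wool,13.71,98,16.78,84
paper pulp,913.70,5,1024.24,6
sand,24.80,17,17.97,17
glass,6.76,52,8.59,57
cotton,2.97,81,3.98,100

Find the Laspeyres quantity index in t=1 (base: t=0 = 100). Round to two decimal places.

111.72

Laspeyres quantity index uses base-period prices as weights.
ΣP(t=0)·Q(t=1) = 13.71×84 + 913.70×6 + 24.80×17 + 6.76×57 + 2.97×100 = 1151.64 + 5482.2 + 421.6 + 385.32 + 297 = 7737.76
ΣP(t=0)·Q(t=0) = 13.71×98 + 913.70×5 + 24.80×17 + 6.76×52 + 2.97×81 = 1343.58 + 4568.5 + 421.6 + 351.52 + 240.57 = 6925.77
Index = 7737.76 / 6925.77 × 100 = 111.7242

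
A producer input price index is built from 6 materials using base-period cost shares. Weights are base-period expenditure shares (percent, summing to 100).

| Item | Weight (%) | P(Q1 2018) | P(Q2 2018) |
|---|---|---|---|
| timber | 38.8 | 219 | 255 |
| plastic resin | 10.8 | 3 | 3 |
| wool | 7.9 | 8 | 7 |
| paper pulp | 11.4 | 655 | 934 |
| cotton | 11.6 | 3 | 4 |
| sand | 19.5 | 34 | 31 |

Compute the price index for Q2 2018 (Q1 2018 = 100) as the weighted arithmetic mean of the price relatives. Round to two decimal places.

112.39

timber: 38.8 × (255/219) = 38.8 × 1.164384 = 45.1781
plastic resin: 10.8 × (3/3) = 10.8 × 1.000000 = 10.8000
wool: 7.9 × (7/8) = 7.9 × 0.875000 = 6.9125
paper pulp: 11.4 × (934/655) = 11.4 × 1.425954 = 16.2559
cotton: 11.6 × (4/3) = 11.6 × 1.333333 = 15.4667
sand: 19.5 × (31/34) = 19.5 × 0.911765 = 17.7794
Index = Σ wᵢ·(p₁ᵢ/p₀ᵢ) = 45.1781 + 10.8000 + 6.9125 + 16.2559 + 15.4667 + 17.7794 = 112.3925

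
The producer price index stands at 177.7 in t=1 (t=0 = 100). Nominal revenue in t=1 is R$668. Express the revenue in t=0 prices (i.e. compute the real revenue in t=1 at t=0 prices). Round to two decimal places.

375.91

Real = Nominal ÷ (Index/100) = 668 ÷ (177.7/100)
     = 668 ÷ 1.777 = 375.9145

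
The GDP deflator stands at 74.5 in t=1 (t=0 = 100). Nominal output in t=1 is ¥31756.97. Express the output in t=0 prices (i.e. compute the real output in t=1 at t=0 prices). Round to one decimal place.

42626.8

Real = Nominal ÷ (Index/100) = 31756.97 ÷ (74.5/100)
     = 31756.97 ÷ 0.745 = 42626.8054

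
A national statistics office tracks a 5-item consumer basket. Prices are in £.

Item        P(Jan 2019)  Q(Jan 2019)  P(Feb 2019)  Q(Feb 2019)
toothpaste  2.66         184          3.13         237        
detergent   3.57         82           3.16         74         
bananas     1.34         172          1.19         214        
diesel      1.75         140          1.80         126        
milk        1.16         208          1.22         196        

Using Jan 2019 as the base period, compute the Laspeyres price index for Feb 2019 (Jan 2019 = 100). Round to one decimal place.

103.1

Laspeyres price index uses base-period quantities as weights.
ΣP(Feb 2019)·Q(Jan 2019) = 3.13×184 + 3.16×82 + 1.19×172 + 1.80×140 + 1.22×208 = 575.92 + 259.12 + 204.68 + 252 + 253.76 = 1545.48
ΣP(Jan 2019)·Q(Jan 2019) = 2.66×184 + 3.57×82 + 1.34×172 + 1.75×140 + 1.16×208 = 489.44 + 292.74 + 230.48 + 245 + 241.28 = 1498.94
Index = 1545.48 / 1498.94 × 100 = 103.1049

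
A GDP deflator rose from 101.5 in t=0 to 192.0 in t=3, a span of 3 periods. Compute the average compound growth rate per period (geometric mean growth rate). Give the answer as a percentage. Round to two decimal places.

Growth factor = (192.0/101.5)^(1/3) = (1.891626)^(1/3) = 1.236740
Growth rate = 1.236740 − 1 = 0.236740 = 23.6740%

23.67%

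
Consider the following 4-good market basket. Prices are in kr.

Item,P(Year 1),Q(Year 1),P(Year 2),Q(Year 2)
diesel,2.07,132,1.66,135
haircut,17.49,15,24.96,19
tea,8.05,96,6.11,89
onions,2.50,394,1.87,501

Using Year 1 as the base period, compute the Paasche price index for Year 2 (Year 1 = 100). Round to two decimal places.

84.43

Paasche price index uses current-period quantities as weights.
ΣP(Year 2)·Q(Year 2) = 1.66×135 + 24.96×19 + 6.11×89 + 1.87×501 = 224.1 + 474.24 + 543.79 + 936.87 = 2179
ΣP(Year 1)·Q(Year 2) = 2.07×135 + 17.49×19 + 8.05×89 + 2.50×501 = 279.45 + 332.31 + 716.45 + 1252.5 = 2580.71
Index = 2179 / 2580.71 × 100 = 84.4341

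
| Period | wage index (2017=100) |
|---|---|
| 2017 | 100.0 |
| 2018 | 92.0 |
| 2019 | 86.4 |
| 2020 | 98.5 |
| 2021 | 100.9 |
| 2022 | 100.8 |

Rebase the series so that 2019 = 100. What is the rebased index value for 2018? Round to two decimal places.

Rebased(2018) = 92.0 / 86.4 × 100 = 106.4815

106.48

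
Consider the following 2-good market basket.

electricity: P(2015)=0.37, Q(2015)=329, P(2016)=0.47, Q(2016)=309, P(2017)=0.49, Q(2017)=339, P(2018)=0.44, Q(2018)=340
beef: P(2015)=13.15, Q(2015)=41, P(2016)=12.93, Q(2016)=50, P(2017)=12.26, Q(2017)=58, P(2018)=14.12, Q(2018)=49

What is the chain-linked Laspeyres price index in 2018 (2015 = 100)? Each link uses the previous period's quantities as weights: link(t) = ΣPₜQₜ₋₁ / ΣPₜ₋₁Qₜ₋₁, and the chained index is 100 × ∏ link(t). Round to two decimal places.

Link 2015→2016:
ΣP(2016)Q(2015) = 0.47×329 + 12.93×41 = 154.63 + 530.13 = 684.76
ΣP(2015)Q(2015) = 0.37×329 + 13.15×41 = 121.73 + 539.15 = 660.88
link = 684.76/660.88 = 1.036134
Link 2016→2017:
ΣP(2017)Q(2016) = 0.49×309 + 12.26×50 = 151.41 + 613 = 764.41
ΣP(2016)Q(2016) = 0.47×309 + 12.93×50 = 145.23 + 646.5 = 791.73
link = 764.41/791.73 = 0.965493
Link 2017→2018:
ΣP(2018)Q(2017) = 0.44×339 + 14.12×58 = 149.16 + 818.96 = 968.12
ΣP(2017)Q(2017) = 0.49×339 + 12.26×58 = 166.11 + 711.08 = 877.19
link = 968.12/877.19 = 1.103661
Chained index = 100 × 1.036134 × 0.965493 × 1.103661 = 110.4080

110.41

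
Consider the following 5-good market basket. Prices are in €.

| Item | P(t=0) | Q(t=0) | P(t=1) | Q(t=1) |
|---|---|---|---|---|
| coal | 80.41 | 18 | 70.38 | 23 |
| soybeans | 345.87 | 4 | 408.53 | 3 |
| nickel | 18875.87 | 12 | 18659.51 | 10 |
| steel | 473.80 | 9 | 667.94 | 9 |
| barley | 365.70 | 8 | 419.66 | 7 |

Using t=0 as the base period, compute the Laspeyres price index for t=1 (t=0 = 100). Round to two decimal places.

99.85

Laspeyres price index uses base-period quantities as weights.
ΣP(t=1)·Q(t=0) = 70.38×18 + 408.53×4 + 18659.51×12 + 667.94×9 + 419.66×8 = 1266.84 + 1634.12 + 223914.12 + 6011.46 + 3357.28 = 236183.82
ΣP(t=0)·Q(t=0) = 80.41×18 + 345.87×4 + 18875.87×12 + 473.80×9 + 365.70×8 = 1447.38 + 1383.48 + 226510.44 + 4264.2 + 2925.6 = 236531.1
Index = 236183.82 / 236531.1 × 100 = 99.8532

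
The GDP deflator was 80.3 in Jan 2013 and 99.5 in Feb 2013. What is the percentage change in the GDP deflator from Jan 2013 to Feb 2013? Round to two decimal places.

23.91%

Change = (99.5 − 80.3) / 80.3 × 100
       = 19.2 / 80.3 × 100 = 23.9103%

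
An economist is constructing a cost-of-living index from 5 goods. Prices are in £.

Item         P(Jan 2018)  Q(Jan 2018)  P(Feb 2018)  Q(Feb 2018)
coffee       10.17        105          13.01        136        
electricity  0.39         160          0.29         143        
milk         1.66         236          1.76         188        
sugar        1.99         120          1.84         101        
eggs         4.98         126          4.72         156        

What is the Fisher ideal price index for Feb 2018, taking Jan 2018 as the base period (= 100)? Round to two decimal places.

Laspeyres component (base-period weights):
ΣP(Feb 2018)Q(Jan 2018) = 13.01×105 + 0.29×160 + 1.76×236 + 1.84×120 + 4.72×126 = 1366.05 + 46.4 + 415.36 + 220.8 + 594.72 = 2643.33
ΣP(Jan 2018)Q(Jan 2018) = 10.17×105 + 0.39×160 + 1.66×236 + 1.99×120 + 4.98×126 = 1067.85 + 62.4 + 391.76 + 238.8 + 627.48 = 2388.29
L = 2643.33 / 2388.29 × 100 = 110.6788
Paasche component (current-period weights):
ΣP(Feb 2018)Q(Feb 2018) = 13.01×136 + 0.29×143 + 1.76×188 + 1.84×101 + 4.72×156 = 1769.36 + 41.47 + 330.88 + 185.84 + 736.32 = 3063.87
ΣP(Jan 2018)Q(Feb 2018) = 10.17×136 + 0.39×143 + 1.66×188 + 1.99×101 + 4.98×156 = 1383.12 + 55.77 + 312.08 + 200.99 + 776.88 = 2728.84
P = 3063.87 / 2728.84 × 100 = 112.2774
Fisher = √(L × P) = √(110.6788 × 112.2774) = 111.4752

111.48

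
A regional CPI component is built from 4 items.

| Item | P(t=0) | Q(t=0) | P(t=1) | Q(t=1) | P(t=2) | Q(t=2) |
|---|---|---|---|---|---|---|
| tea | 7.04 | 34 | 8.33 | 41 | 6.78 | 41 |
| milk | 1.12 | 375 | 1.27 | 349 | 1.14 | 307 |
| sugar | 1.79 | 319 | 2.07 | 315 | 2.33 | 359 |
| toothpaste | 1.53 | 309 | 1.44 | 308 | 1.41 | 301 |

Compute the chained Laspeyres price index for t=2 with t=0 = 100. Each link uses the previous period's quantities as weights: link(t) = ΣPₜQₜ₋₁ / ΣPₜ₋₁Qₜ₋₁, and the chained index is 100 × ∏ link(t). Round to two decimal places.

107.38

Link t=0→t=1:
ΣP(t=1)Q(t=0) = 8.33×34 + 1.27×375 + 2.07×319 + 1.44×309 = 283.22 + 476.25 + 660.33 + 444.96 = 1864.76
ΣP(t=0)Q(t=0) = 7.04×34 + 1.12×375 + 1.79×319 + 1.53×309 = 239.36 + 420 + 571.01 + 472.77 = 1703.14
link = 1864.76/1703.14 = 1.094895
Link t=1→t=2:
ΣP(t=2)Q(t=1) = 6.78×41 + 1.14×349 + 2.33×315 + 1.41×308 = 277.98 + 397.86 + 733.95 + 434.28 = 1844.07
ΣP(t=1)Q(t=1) = 8.33×41 + 1.27×349 + 2.07×315 + 1.44×308 = 341.53 + 443.23 + 652.05 + 443.52 = 1880.33
link = 1844.07/1880.33 = 0.980716
Chained index = 100 × 1.094895 × 0.980716 = 107.3782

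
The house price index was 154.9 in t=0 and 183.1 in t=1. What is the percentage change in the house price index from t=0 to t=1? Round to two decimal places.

18.21%

Change = (183.1 − 154.9) / 154.9 × 100
       = 28.2 / 154.9 × 100 = 18.2053%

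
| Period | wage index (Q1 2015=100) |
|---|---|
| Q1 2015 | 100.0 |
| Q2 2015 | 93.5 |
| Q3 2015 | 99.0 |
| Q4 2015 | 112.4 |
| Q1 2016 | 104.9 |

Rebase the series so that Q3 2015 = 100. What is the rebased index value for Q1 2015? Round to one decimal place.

101.0

Rebased(Q1 2015) = 100.0 / 99.0 × 100 = 101.0101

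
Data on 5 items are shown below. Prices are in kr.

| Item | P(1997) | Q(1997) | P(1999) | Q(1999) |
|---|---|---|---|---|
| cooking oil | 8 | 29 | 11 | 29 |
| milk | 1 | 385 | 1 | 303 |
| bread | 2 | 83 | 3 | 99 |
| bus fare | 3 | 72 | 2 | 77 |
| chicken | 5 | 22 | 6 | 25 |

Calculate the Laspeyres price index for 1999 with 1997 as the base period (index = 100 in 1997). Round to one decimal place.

Laspeyres price index uses base-period quantities as weights.
ΣP(1999)·Q(1997) = 11×29 + 1×385 + 3×83 + 2×72 + 6×22 = 319 + 385 + 249 + 144 + 132 = 1229
ΣP(1997)·Q(1997) = 8×29 + 1×385 + 2×83 + 3×72 + 5×22 = 232 + 385 + 166 + 216 + 110 = 1109
Index = 1229 / 1109 × 100 = 110.8206

110.8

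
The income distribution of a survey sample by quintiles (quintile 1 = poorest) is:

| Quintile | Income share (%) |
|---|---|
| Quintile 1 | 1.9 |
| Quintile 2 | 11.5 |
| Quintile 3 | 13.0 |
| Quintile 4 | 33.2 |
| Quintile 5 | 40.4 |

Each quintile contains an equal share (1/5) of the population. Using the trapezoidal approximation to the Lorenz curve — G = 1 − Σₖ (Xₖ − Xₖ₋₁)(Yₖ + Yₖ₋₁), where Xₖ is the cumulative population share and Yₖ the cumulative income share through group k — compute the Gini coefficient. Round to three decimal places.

Cumulative income shares Yₖ: 0.0190, 0.1340, 0.2640, 0.5960, 1.0000
Σ (Xₖ−Xₖ₋₁)(Yₖ+Yₖ₋₁) = (1/5)(0.0190+0.0000) + (1/5)(0.1340+0.0190) + (1/5)(0.2640+0.1340) + (1/5)(0.5960+0.2640) + (1/5)(1.0000+0.5960)
  = 0.0038 + 0.0306 + 0.0796 + 0.1720 + 0.3192 = 0.6052
G = 1 − 0.6052 = 0.3948

0.395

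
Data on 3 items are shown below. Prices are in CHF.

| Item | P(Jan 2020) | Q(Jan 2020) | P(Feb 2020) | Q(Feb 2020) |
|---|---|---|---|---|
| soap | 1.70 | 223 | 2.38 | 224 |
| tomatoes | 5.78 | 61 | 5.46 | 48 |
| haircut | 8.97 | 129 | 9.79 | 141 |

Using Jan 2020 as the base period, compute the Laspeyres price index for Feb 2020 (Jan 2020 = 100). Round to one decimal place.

Laspeyres price index uses base-period quantities as weights.
ΣP(Feb 2020)·Q(Jan 2020) = 2.38×223 + 5.46×61 + 9.79×129 = 530.74 + 333.06 + 1262.91 = 2126.71
ΣP(Jan 2020)·Q(Jan 2020) = 1.70×223 + 5.78×61 + 8.97×129 = 379.1 + 352.58 + 1157.13 = 1888.81
Index = 2126.71 / 1888.81 × 100 = 112.5952

112.6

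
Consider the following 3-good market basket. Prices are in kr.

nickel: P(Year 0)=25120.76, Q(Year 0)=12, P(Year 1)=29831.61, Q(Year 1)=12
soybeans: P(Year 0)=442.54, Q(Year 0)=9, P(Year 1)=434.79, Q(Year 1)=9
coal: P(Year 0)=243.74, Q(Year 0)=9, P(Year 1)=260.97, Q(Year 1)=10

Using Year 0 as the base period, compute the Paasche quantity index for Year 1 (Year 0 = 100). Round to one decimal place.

100.1

Paasche quantity index uses current-period prices as weights.
ΣP(Year 1)·Q(Year 1) = 29831.61×12 + 434.79×9 + 260.97×10 = 357979.32 + 3913.11 + 2609.7 = 364502.13
ΣP(Year 1)·Q(Year 0) = 29831.61×12 + 434.79×9 + 260.97×9 = 357979.32 + 3913.11 + 2348.73 = 364241.16
Index = 364502.13 / 364241.16 × 100 = 100.0716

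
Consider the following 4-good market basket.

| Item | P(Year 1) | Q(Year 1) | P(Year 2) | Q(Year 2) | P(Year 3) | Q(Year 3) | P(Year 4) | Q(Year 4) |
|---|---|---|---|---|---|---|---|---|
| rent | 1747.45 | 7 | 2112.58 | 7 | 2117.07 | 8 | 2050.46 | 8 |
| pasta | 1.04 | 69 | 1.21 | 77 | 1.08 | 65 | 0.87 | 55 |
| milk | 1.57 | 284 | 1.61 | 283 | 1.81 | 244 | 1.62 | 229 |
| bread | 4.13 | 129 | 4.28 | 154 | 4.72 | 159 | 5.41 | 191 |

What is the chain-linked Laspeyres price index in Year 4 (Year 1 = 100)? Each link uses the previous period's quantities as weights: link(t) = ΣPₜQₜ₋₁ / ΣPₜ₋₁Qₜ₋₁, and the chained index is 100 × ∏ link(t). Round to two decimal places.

Link Year 1→Year 2:
ΣP(Year 2)Q(Year 1) = 2112.58×7 + 1.21×69 + 1.61×284 + 4.28×129 = 14788.06 + 83.49 + 457.24 + 552.12 = 15880.91
ΣP(Year 1)Q(Year 1) = 1747.45×7 + 1.04×69 + 1.57×284 + 4.13×129 = 12232.15 + 71.76 + 445.88 + 532.77 = 13282.56
link = 15880.91/13282.56 = 1.195621
Link Year 2→Year 3:
ΣP(Year 3)Q(Year 2) = 2117.07×7 + 1.08×77 + 1.81×283 + 4.72×154 = 14819.49 + 83.16 + 512.23 + 726.88 = 16141.76
ΣP(Year 2)Q(Year 2) = 2112.58×7 + 1.21×77 + 1.61×283 + 4.28×154 = 14788.06 + 93.17 + 455.63 + 659.12 = 15995.98
link = 16141.76/15995.98 = 1.009114
Link Year 3→Year 4:
ΣP(Year 4)Q(Year 3) = 2050.46×8 + 0.87×65 + 1.62×244 + 5.41×159 = 16403.68 + 56.55 + 395.28 + 860.19 = 17715.7
ΣP(Year 3)Q(Year 3) = 2117.07×8 + 1.08×65 + 1.81×244 + 4.72×159 = 16936.56 + 70.2 + 441.64 + 750.48 = 18198.88
link = 17715.7/18198.88 = 0.973450
Chained index = 100 × 1.195621 × 1.009114 × 0.973450 = 117.4484

117.45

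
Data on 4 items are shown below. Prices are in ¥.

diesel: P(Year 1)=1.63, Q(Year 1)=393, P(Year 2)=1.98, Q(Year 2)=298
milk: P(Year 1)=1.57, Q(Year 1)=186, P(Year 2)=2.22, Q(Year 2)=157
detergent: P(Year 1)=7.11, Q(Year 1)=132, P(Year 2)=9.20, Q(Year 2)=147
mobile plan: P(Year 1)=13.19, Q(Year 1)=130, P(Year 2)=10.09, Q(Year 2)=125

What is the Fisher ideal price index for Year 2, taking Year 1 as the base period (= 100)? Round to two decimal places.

Laspeyres component (base-period weights):
ΣP(Year 2)Q(Year 1) = 1.98×393 + 2.22×186 + 9.20×132 + 10.09×130 = 778.14 + 412.92 + 1214.4 + 1311.7 = 3717.16
ΣP(Year 1)Q(Year 1) = 1.63×393 + 1.57×186 + 7.11×132 + 13.19×130 = 640.59 + 292.02 + 938.52 + 1714.7 = 3585.83
L = 3717.16 / 3585.83 × 100 = 103.6625
Paasche component (current-period weights):
ΣP(Year 2)Q(Year 2) = 1.98×298 + 2.22×157 + 9.20×147 + 10.09×125 = 590.04 + 348.54 + 1352.4 + 1261.25 = 3552.23
ΣP(Year 1)Q(Year 2) = 1.63×298 + 1.57×157 + 7.11×147 + 13.19×125 = 485.74 + 246.49 + 1045.17 + 1648.75 = 3426.15
P = 3552.23 / 3426.15 × 100 = 103.6799
Fisher = √(L × P) = √(103.6625 × 103.6799) = 103.6712

103.67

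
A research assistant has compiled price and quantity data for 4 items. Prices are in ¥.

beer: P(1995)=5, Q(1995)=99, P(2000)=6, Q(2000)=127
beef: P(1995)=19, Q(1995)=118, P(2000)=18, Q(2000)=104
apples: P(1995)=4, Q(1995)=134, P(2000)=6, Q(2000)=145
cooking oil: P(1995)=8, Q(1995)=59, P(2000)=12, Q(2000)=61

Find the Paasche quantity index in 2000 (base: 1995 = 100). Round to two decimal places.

Paasche quantity index uses current-period prices as weights.
ΣP(2000)·Q(2000) = 6×127 + 18×104 + 6×145 + 12×61 = 762 + 1872 + 870 + 732 = 4236
ΣP(2000)·Q(1995) = 6×99 + 18×118 + 6×134 + 12×59 = 594 + 2124 + 804 + 708 = 4230
Index = 4236 / 4230 × 100 = 100.1418

100.14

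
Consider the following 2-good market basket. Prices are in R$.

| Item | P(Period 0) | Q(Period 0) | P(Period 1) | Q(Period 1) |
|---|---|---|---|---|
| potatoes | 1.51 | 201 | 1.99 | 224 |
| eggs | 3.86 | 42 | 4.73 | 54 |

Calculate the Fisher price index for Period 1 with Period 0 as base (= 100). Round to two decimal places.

128.41

Laspeyres component (base-period weights):
ΣP(Period 1)Q(Period 0) = 1.99×201 + 4.73×42 = 399.99 + 198.66 = 598.65
ΣP(Period 0)Q(Period 0) = 1.51×201 + 3.86×42 = 303.51 + 162.12 = 465.63
L = 598.65 / 465.63 × 100 = 128.5677
Paasche component (current-period weights):
ΣP(Period 1)Q(Period 1) = 1.99×224 + 4.73×54 = 445.76 + 255.42 = 701.18
ΣP(Period 0)Q(Period 1) = 1.51×224 + 3.86×54 = 338.24 + 208.44 = 546.68
P = 701.18 / 546.68 × 100 = 128.2615
Fisher = √(L × P) = √(128.5677 × 128.2615) = 128.4145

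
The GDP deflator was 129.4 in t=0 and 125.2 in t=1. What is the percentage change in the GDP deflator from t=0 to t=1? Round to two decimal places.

Change = (125.2 − 129.4) / 129.4 × 100
       = -4.2 / 129.4 × 100 = -3.2457%

-3.25%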